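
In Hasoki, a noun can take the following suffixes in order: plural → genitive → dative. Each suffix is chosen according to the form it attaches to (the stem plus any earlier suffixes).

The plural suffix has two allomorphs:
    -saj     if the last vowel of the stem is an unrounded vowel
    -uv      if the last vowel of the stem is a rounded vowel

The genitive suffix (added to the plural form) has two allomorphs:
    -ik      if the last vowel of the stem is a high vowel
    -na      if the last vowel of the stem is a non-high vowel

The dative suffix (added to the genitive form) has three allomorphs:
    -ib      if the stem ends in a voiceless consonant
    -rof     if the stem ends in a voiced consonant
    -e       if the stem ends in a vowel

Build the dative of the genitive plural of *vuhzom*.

Since the last vowel of *vuhzom* is /o/ (a rounded vowel), it takes -uv, giving *vuhzomuv*.
Since the last vowel of the plural form *vuhzomuv* is /u/ (a high vowel), it takes -ik, giving *vuhzomuvik*.
The final sound of the genitive form *vuhzomuvik* is /k/, which is a voiceless consonant, so the dative suffix is -ib, giving *vuhzomuvikib*.

vuhzomuvikib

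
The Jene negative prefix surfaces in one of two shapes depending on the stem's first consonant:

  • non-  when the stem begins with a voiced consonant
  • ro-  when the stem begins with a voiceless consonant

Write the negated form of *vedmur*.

nonvedmur

The first consonant of *vedmur* is /v/, which is voiced, so the prefix is non-, giving *nonvedmur*.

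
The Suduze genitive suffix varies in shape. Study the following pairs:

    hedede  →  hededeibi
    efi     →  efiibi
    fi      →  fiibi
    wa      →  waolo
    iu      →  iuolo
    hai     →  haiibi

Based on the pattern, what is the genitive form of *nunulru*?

The alternation tracks the last vowel of the stem — -ibi when the last vowel of the stem is a front vowel (*hedede*, *efi*, *fi*, *hai*); -olo when the last vowel of the stem is a back vowel (*wa*, *iu*).
Since the last vowel of *nunulru* is /u/ (a back vowel), it takes -olo, giving *nunulruolo*.

nunulruolo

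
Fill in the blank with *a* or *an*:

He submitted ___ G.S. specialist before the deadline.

The indefinite article is chosen by the initial *sound* of the following word, not its spelling.
The initialism *G.S.* is read letter by letter; the first letter, G, is pronounced /dʒiː/, which begins with a consonant sound.
So the article is *a*: He submitted a G.S. specialist before the deadline.

a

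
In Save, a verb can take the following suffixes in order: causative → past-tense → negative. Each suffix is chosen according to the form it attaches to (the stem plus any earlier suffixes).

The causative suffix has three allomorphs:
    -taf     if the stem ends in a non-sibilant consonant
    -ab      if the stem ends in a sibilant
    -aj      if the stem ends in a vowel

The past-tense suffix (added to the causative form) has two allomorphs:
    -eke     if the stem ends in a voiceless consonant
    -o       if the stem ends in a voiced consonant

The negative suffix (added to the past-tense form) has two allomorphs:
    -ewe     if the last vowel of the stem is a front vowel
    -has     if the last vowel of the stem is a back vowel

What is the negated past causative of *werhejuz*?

werhejuzabohas

*werhejuz*: final sound = /z/, a sibilant → -ab → *werhejuzab*.
Since the final consonant of the causative form *werhejuzab* is /b/ (voiced), it takes -o, giving *werhejuzabo*.
The past-tense form *werhejuzabo*: last vowel = /o/, a back vowel → -has → *werhejuzabohas*.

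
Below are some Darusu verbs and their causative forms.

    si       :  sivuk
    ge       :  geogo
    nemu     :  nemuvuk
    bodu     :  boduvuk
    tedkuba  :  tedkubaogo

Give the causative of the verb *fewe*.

feweogo

The suffix is conditioned by the last vowel: -vuk when the last vowel of the stem is a high vowel (*si*, *nemu*, *bodu*); -ogo when the last vowel of the stem is a non-high vowel (*ge*, *tedkuba*).
*fewe* — last vowel /e/ (a non-high vowel) → -ogo → *feweogo*.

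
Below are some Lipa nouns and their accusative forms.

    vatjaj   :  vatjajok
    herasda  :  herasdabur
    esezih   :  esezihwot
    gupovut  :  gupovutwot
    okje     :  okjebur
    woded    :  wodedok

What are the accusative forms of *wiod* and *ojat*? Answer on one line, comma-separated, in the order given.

wiodok, ojatwot

The suffix is conditioned by the final sound: -wot when the stem ends in a voiceless consonant (*esezih*, *gupovut*); -ok when the stem ends in a voiced consonant (*vatjaj*, *woded*); -bur when the stem ends in a vowel (*herasda*, *okje*).
The final sound of *wiod* is /d/, which is a voiced consonant, so the suffix is -ok, giving *wiodok*.
Since the final sound of *ojat* is /t/ (a voiceless consonant), it takes -wot, giving *ojatwot*.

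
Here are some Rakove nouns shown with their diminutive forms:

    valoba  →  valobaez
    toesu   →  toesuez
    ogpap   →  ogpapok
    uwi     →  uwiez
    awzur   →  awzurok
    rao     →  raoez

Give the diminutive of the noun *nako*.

The alternation tracks the final sound of the stem — -ok when the stem ends in a consonant (*ogpap*, *awzur*); -ez when the stem ends in a vowel (*valoba*, *toesu*, *uwi*, *rao*).
*nako* — final sound /o/ (a vowel) → -ez → *nakoez*.

nakoez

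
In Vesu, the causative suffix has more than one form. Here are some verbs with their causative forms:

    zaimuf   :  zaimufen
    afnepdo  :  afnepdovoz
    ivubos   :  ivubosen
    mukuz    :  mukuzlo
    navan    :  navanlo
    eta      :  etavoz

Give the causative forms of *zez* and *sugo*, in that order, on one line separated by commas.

The alternation tracks the final sound of the stem — -en when the stem ends in a voiceless consonant (*zaimuf*, *ivubos*); -lo when the stem ends in a voiced consonant (*mukuz*, *navan*); -voz when the stem ends in a vowel (*afnepdo*, *eta*).
*zez*: final sound = /z/, a voiced consonant → -lo → *zezlo*.
The final sound of *sugo* is /o/, which is a vowel, so the suffix is -voz, giving *sugovoz*.

zezlo, sugovoz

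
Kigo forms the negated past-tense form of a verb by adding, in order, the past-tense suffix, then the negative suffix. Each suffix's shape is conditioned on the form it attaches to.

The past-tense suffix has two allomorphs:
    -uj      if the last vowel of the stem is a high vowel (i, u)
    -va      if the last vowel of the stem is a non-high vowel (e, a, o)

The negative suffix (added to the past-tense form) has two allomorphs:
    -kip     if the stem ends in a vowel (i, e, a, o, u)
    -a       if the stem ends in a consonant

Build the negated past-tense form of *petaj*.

petajvakip

*petaj* — last vowel /a/ (a non-high vowel) → -va → *petajva*.
The final sound of the past-tense form *petajva* is /a/, which is a vowel, so the negative suffix is -kip, giving *petajvakip*.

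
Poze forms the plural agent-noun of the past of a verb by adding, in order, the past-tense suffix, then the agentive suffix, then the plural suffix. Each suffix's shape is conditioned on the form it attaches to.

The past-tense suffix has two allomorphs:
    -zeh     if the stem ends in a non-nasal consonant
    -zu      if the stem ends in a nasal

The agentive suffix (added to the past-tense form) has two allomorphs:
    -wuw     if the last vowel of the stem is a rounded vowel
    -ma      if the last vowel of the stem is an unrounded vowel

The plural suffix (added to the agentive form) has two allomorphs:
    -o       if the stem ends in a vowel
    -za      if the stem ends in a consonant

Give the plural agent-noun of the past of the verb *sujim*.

sujimzuwuwza

The final consonant of *sujim* is /m/, which is a nasal, so the past-tense suffix is -zu, giving *sujimzu*.
The past-tense form *sujimzu* — last vowel /u/ (a rounded vowel) → -wuw → *sujimzuwuw*.
Since the final sound of the agentive form *sujimzuwuw* is /w/ (a consonant), it takes -za, giving *sujimzuwuwza*.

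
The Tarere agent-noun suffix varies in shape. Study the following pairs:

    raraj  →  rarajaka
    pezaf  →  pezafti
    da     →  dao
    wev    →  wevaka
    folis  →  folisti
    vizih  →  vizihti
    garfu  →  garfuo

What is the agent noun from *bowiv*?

bowivaka

Looking at the final sound of each stem: -ti when the stem ends in a voiceless consonant (*pezaf*, *folis*, *vizih*); -aka when the stem ends in a voiced consonant (*raraj*, *wev*); -o when the stem ends in a vowel (*da*, *garfu*).
*bowiv* — final sound /v/ (a voiced consonant) → -aka → *bowivaka*.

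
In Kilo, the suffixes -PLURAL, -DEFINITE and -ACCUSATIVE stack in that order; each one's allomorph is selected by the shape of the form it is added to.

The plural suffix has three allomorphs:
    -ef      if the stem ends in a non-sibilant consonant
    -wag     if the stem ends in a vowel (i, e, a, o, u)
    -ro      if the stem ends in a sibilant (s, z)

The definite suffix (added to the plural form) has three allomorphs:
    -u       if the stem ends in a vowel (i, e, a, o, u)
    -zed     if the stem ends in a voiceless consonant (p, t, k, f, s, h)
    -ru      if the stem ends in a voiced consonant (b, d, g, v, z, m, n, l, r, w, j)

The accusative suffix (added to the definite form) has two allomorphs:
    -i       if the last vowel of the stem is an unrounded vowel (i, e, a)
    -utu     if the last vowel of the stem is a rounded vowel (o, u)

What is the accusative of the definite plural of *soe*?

The final sound of *soe* is /e/, which is a vowel, so the plural suffix is -wag, giving *soewag*.
The plural form *soewag*: final sound = /g/, a voiced consonant → -ru → *soewagru*.
The definite form *soewagru*: last vowel = /u/, a rounded vowel → -utu → *soewagruutu*.

soewagruutu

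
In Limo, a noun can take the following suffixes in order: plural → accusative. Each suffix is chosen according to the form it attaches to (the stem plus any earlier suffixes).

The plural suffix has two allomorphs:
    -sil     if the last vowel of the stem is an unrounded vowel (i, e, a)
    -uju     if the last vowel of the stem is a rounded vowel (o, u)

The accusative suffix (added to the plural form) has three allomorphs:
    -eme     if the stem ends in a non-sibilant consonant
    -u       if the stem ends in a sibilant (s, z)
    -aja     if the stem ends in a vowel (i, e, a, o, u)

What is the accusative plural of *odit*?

*odit* — last vowel /i/ (an unrounded vowel) → -sil → *oditsil*.
Since the final sound of the plural form *oditsil* is /l/ (a non-sibilant consonant), it takes -eme, giving *oditsileme*.

oditsileme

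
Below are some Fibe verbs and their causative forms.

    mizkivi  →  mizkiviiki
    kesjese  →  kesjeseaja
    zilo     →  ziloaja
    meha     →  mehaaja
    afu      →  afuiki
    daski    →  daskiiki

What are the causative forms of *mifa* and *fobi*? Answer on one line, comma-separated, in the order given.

mifaaja, fobiiki

The suffix is conditioned by the last vowel: -iki when the last vowel of the stem is a high vowel (*mizkivi*, *afu*, *daski*); -aja when the last vowel of the stem is a non-high vowel (*kesjese*, *zilo*, *meha*).
The last vowel of *mifa* is /a/, which is a non-high vowel, so the suffix is -aja, giving *mifaaja*.
*fobi* — last vowel /i/ (a high vowel) → -iki → *fobiiki*.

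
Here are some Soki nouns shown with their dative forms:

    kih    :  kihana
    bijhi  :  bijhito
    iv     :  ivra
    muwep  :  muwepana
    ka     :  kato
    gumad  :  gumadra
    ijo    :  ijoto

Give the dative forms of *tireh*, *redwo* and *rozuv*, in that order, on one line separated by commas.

tirehana, redwoto, rozuvra

Looking at the final sound of each stem: -ana when the stem ends in a voiceless consonant (*kih*, *muwep*); -ra when the stem ends in a voiced consonant (*iv*, *gumad*); -to when the stem ends in a vowel (*bijhi*, *ka*, *ijo*).
*tireh*: final sound = /h/, a voiceless consonant → -ana → *tirehana*.
*redwo* — final sound /o/ (a vowel) → -to → *redwoto*.
The final sound of *rozuv* is /v/, which is a voiced consonant, so the suffix is -ra, giving *rozuvra*.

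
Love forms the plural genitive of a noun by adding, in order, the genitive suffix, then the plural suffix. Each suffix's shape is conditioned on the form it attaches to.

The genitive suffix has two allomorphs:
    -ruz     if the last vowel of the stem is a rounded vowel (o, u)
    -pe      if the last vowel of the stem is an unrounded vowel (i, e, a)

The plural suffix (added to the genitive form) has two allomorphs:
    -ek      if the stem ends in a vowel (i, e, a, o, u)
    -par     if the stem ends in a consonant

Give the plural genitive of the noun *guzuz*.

Since the last vowel of *guzuz* is /u/ (a rounded vowel), it takes -ruz, giving *guzuzruz*.
The genitive form *guzuzruz*: final sound = /z/, a consonant → -par → *guzuzruzpar*.

guzuzruzpar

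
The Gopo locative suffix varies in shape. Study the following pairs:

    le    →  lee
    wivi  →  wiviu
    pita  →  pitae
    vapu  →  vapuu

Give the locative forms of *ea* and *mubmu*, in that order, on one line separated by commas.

Looking at the last vowel of each stem: -u when the last vowel of the stem is a high vowel (*wivi*, *vapu*); -e when the last vowel of the stem is a non-high vowel (*le*, *pita*).
*ea*: last vowel = /a/, a non-high vowel → -e → *eae*.
*mubmu*: last vowel = /u/, a high vowel → -u → *mubmuu*.

eae, mubmuu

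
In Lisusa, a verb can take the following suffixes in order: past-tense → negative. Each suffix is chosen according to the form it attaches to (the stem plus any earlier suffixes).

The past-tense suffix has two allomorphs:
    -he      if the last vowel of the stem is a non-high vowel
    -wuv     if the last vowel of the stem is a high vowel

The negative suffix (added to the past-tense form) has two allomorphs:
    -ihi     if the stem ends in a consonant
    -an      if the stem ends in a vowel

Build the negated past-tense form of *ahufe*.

*ahufe*: last vowel = /e/, a non-high vowel → -he → *ahufehe*.
Since the final sound of the past-tense form *ahufehe* is /e/ (a vowel), it takes -an, giving *ahufehean*.

ahufehean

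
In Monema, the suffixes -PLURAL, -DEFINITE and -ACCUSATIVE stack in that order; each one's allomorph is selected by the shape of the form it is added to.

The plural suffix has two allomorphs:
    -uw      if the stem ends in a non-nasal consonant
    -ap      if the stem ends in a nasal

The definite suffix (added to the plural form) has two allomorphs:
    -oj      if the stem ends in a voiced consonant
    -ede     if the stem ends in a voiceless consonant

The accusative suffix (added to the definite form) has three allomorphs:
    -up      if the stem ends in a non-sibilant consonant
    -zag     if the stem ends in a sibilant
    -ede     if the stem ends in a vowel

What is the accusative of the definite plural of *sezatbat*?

sezatbatuwojup

*sezatbat* — final consonant /t/ (non-nasal) → -uw → *sezatbatuw*.
The plural form *sezatbatuw*: final consonant = /w/, voiced → -oj → *sezatbatuwoj*.
Since the final sound of the definite form *sezatbatuwoj* is /j/ (a non-sibilant consonant), it takes -up, giving *sezatbatuwojup*.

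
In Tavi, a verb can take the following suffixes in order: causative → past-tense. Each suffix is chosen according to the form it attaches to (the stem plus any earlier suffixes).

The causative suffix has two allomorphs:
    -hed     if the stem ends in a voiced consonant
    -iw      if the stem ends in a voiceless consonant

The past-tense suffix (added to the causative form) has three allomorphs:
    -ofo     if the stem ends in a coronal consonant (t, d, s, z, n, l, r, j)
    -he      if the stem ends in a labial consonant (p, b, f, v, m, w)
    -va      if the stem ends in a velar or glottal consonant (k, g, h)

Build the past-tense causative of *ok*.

*ok*: final consonant = /k/, voiceless → -iw → *okiw*.
Since the final consonant of the causative form *okiw* is /w/ (labial), it takes -he, giving *okiwhe*.

okiwhe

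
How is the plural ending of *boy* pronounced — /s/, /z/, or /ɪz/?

The stem *boy* ends in a voiced non-sibilant sound.
The plural suffix surfaces as /ɪz/ after sibilants, /s/ after other voiceless consonants, and /z/ after other voiced sounds.
So the plural -s on *boy* is pronounced /z/.

/z/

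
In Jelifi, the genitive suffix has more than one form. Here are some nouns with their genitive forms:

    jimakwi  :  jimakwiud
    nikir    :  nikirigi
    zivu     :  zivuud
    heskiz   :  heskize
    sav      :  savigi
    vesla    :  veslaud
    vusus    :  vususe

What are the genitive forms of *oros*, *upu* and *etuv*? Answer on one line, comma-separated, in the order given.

orose, upuud, etuvigi

The pattern is sibilance of the final sound: -e when the stem ends in a sibilant (*heskiz*, *vusus*); -igi when the stem ends in a non-sibilant consonant (*nikir*, *sav*); -ud when the stem ends in a vowel (*jimakwi*, *zivu*, *vesla*).
The final sound of *oros* is /s/, which is a sibilant, so the suffix is -e, giving *orose*.
Since the final sound of *upu* is /u/ (a vowel), it takes -ud, giving *upuud*.
*etuv* — final sound /v/ (a non-sibilant consonant) → -igi → *etuvigi*.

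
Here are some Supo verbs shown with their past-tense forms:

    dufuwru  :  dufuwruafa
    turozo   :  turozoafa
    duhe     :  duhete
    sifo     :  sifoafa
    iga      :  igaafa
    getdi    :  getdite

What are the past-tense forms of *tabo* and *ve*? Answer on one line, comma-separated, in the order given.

taboafa, vete

The pattern is front/back vowel harmony: -te when the last vowel of the stem is a front vowel (*duhe*, *getdi*); -afa when the last vowel of the stem is a back vowel (*dufuwru*, *turozo*, *sifo*, *iga*).
The last vowel of *tabo* is /o/, which is a back vowel, so the suffix is -afa, giving *taboafa*.
*ve* — last vowel /e/ (a front vowel) → -te → *vete*.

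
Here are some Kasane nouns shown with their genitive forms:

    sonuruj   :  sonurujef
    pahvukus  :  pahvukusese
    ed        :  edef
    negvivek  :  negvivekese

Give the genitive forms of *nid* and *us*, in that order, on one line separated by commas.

nidef, usese

The pattern is voicing of the final consonant: -ese when the stem ends in a voiceless consonant (*pahvukus*, *negvivek*); -ef when the stem ends in a voiced consonant (*sonuruj*, *ed*).
*nid*: final consonant = /d/, voiced → -ef → *nidef*.
*us* — final consonant /s/ (voiceless) → -ese → *usese*.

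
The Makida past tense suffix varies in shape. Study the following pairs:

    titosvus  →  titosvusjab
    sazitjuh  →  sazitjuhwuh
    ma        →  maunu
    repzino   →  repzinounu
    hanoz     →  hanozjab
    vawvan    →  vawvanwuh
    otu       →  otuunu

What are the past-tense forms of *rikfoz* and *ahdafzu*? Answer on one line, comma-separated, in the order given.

rikfozjab, ahdafzuunu

The suffix is conditioned by the final sound: -jab when the stem ends in a sibilant (*titosvus*, *hanoz*); -wuh when the stem ends in a non-sibilant consonant (*sazitjuh*, *vawvan*); -unu when the stem ends in a vowel (*ma*, *repzino*, *otu*).
*rikfoz*: final sound = /z/, a sibilant → -jab → *rikfozjab*.
*ahdafzu* — final sound /u/ (a vowel) → -unu → *ahdafzuunu*.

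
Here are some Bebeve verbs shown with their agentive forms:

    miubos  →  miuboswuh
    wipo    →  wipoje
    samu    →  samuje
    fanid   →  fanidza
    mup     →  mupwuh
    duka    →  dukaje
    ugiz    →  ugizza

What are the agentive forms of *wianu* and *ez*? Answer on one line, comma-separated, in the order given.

wianuje, ezza

The pattern is voicing of the final sound: -wuh when the stem ends in a voiceless consonant (*miubos*, *mup*); -za when the stem ends in a voiced consonant (*fanid*, *ugiz*); -je when the stem ends in a vowel (*wipo*, *samu*, *duka*).
Since the final sound of *wianu* is /u/ (a vowel), it takes -je, giving *wianuje*.
*ez* — final sound /z/ (a voiced consonant) → -za → *ezza*.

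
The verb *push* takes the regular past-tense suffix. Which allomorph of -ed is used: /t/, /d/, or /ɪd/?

The stem *push* ends in a voiceless consonant other than /t/.
The -ed suffix is realized as /ɪd/ after /t, d/; as /t/ after other voiceless consonants; and as /d/ after other voiced sounds.
So -ed on *push* is pronounced /t/.

/t/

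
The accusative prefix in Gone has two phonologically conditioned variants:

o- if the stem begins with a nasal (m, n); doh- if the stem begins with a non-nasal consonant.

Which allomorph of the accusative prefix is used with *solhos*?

doh-

Since the first consonant of *solhos* is /s/ (non-nasal), it takes doh-.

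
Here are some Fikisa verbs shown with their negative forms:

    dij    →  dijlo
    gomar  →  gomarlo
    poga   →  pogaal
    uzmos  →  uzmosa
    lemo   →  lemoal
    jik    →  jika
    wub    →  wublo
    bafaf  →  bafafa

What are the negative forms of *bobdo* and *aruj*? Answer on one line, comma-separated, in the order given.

bobdoal, arujlo

Looking at the final sound of each stem: -a when the stem ends in a voiceless consonant (*uzmos*, *jik*, *bafaf*); -lo when the stem ends in a voiced consonant (*dij*, *gomar*, *wub*); -al when the stem ends in a vowel (*poga*, *lemo*).
The final sound of *bobdo* is /o/, which is a vowel, so the suffix is -al, giving *bobdoal*.
*aruj* — final sound /j/ (a voiced consonant) → -lo → *arujlo*.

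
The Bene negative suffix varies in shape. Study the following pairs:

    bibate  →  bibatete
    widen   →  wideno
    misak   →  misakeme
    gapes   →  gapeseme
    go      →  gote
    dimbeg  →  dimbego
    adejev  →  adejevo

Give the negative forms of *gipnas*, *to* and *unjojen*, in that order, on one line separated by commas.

gipnaseme, tote, unjojeno

The suffix is conditioned by the final sound: -eme when the stem ends in a voiceless consonant (*misak*, *gapes*); -o when the stem ends in a voiced consonant (*widen*, *dimbeg*, *adejev*); -te when the stem ends in a vowel (*bibate*, *go*).
Since the final sound of *gipnas* is /s/ (a voiceless consonant), it takes -eme, giving *gipnaseme*.
Since the final sound of *to* is /o/ (a vowel), it takes -te, giving *tote*.
*unjojen* — final sound /n/ (a voiced consonant) → -o → *unjojeno*.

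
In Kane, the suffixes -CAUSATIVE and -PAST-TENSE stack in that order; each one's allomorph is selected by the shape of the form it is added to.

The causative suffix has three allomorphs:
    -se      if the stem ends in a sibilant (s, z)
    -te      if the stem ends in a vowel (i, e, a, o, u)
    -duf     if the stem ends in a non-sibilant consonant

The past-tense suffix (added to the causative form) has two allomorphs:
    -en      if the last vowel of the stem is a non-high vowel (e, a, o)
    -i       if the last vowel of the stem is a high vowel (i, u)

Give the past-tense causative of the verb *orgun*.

orgundufi

*orgun* — final sound /n/ (a non-sibilant consonant) → -duf → *orgunduf*.
The causative form *orgunduf*: last vowel = /u/, a high vowel → -i → *orgundufi*.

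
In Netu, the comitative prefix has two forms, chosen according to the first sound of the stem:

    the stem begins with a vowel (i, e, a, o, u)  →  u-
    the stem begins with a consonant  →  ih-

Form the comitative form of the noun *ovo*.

*ovo* — first sound /o/ (a vowel) → u- → *uovo*.

uovo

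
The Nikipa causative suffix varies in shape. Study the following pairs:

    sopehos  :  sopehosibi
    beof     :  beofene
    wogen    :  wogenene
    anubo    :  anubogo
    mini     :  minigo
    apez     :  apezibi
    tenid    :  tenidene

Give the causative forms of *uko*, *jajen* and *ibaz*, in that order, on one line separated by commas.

The suffix is conditioned by the final sound: -ibi when the stem ends in a sibilant (*sopehos*, *apez*); -ene when the stem ends in a non-sibilant consonant (*beof*, *wogen*, *tenid*); -go when the stem ends in a vowel (*anubo*, *mini*).
*uko* — final sound /o/ (a vowel) → -go → *ukogo*.
*jajen* — final sound /n/ (a non-sibilant consonant) → -ene → *jajenene*.
Since the final sound of *ibaz* is /z/ (a sibilant), it takes -ibi, giving *ibazibi*.

ukogo, jajenene, ibazibi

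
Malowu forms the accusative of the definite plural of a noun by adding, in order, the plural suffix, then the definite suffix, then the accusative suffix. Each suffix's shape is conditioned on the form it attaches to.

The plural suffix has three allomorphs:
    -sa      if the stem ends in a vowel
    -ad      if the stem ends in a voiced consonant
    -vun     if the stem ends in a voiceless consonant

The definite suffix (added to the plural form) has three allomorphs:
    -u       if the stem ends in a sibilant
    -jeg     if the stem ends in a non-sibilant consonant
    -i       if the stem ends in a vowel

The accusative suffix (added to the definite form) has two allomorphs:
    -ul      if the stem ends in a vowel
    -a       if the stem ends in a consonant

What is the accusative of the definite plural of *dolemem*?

dolememadjega

Since the final sound of *dolemem* is /m/ (a voiced consonant), it takes -ad, giving *dolememad*.
The plural form *dolememad* — final sound /d/ (a non-sibilant consonant) → -jeg → *dolememadjeg*.
The definite form *dolememadjeg*: final sound = /g/, a consonant → -a → *dolememadjega*.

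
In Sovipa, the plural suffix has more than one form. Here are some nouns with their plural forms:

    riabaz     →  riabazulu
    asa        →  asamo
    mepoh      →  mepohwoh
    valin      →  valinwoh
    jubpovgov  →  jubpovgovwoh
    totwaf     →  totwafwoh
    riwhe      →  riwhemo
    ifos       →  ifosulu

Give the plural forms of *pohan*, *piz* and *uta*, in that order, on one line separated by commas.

pohanwoh, pizulu, utamo

The alternation tracks the final sound of the stem — -ulu when the stem ends in a sibilant (*riabaz*, *ifos*); -woh when the stem ends in a non-sibilant consonant (*mepoh*, *valin*, *jubpovgov*, *totwaf*); -mo when the stem ends in a vowel (*asa*, *riwhe*).
Since the final sound of *pohan* is /n/ (a non-sibilant consonant), it takes -woh, giving *pohanwoh*.
*piz* — final sound /z/ (a sibilant) → -ulu → *pizulu*.
Since the final sound of *uta* is /a/ (a vowel), it takes -mo, giving *utamo*.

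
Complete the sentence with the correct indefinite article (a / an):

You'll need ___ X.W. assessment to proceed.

an

The indefinite article is chosen by the initial *sound* of the following word, not its spelling.
The initialism *X.W.* is read letter by letter; the first letter, X, is pronounced /ɛks/, which begins with a vowel sound.
So the article is *an*: You'll need an X.W. assessment to proceed.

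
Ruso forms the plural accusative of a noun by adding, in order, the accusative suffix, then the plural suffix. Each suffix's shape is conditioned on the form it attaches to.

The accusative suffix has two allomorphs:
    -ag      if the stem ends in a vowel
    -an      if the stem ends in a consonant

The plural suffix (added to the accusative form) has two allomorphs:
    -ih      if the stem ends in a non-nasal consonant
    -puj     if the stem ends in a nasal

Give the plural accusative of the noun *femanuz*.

femanuzanpuj

*femanuz*: final sound = /z/, a consonant → -an → *femanuzan*.
The accusative form *femanuzan*: final consonant = /n/, a nasal → -puj → *femanuzanpuj*.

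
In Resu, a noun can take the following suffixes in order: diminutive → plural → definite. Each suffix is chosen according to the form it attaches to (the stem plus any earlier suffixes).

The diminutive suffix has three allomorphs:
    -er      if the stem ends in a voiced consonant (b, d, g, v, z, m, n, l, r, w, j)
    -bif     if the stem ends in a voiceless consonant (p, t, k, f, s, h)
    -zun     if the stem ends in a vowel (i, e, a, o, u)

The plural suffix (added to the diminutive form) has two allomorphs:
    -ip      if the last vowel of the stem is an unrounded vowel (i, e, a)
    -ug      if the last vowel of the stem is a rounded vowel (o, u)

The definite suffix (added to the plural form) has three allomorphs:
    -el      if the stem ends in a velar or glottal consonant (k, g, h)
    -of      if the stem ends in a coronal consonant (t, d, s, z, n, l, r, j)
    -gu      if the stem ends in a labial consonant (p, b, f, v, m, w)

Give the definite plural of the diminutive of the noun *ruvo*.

The final sound of *ruvo* is /o/, which is a vowel, so the diminutive suffix is -zun, giving *ruvozun*.
The diminutive form *ruvozun*: last vowel = /u/, a rounded vowel → -ug → *ruvozunug*.
Since the final consonant of the plural form *ruvozunug* is /g/ (velar/glottal), it takes -el, giving *ruvozunugel*.

ruvozunugel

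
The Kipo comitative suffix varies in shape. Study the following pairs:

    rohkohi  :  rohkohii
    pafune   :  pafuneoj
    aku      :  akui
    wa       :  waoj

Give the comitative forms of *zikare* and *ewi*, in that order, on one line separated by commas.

The pattern is height harmony: -i when the last vowel of the stem is a high vowel (*rohkohi*, *aku*); -oj when the last vowel of the stem is a non-high vowel (*pafune*, *wa*).
Since the last vowel of *zikare* is /e/ (a non-high vowel), it takes -oj, giving *zikareoj*.
*ewi* — last vowel /i/ (a high vowel) → -i → *ewii*.

zikareoj, ewii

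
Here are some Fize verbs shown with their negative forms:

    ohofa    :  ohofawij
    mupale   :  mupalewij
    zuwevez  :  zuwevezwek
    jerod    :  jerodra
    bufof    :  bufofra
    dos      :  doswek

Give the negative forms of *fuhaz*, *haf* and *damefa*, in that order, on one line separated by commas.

Looking at the final sound of each stem: -wek when the stem ends in a sibilant (*zuwevez*, *dos*); -ra when the stem ends in a non-sibilant consonant (*jerod*, *bufof*); -wij when the stem ends in a vowel (*ohofa*, *mupale*).
Since the final sound of *fuhaz* is /z/ (a sibilant), it takes -wek, giving *fuhazwek*.
*haf* — final sound /f/ (a non-sibilant consonant) → -ra → *hafra*.
The final sound of *damefa* is /a/, which is a vowel, so the suffix is -wij, giving *damefawij*.

fuhazwek, hafra, damefawij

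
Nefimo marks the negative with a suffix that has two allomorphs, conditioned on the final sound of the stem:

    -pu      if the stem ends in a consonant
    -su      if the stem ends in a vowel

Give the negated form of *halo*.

halosu

Since the final sound of *halo* is /o/ (a vowel), it takes -su, giving *halosu*.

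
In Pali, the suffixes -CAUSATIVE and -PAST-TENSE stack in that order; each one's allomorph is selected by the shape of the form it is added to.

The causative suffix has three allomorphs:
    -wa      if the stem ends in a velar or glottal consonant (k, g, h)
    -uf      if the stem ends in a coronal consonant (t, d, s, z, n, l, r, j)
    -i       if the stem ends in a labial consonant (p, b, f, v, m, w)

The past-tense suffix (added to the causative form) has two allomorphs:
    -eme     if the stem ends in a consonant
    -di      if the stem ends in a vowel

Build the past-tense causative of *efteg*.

eftegwadi

Since the final consonant of *efteg* is /g/ (velar/glottal), it takes -wa, giving *eftegwa*.
The causative form *eftegwa* — final sound /a/ (a vowel) → -di → *eftegwadi*.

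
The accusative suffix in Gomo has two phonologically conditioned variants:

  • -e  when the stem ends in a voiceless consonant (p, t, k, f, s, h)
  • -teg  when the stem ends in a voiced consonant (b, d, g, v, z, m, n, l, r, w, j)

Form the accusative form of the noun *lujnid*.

lujnidteg

Since the final consonant of *lujnid* is /d/ (voiced), it takes -teg, giving *lujnidteg*.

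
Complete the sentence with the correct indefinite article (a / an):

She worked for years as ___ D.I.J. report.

a

The indefinite article is chosen by the initial *sound* of the following word, not its spelling.
The initialism *D.I.J.* is read letter by letter; the first letter, D, is pronounced /diː/, which begins with a consonant sound.
So the article is *a*: She worked for years as a D.I.J. report.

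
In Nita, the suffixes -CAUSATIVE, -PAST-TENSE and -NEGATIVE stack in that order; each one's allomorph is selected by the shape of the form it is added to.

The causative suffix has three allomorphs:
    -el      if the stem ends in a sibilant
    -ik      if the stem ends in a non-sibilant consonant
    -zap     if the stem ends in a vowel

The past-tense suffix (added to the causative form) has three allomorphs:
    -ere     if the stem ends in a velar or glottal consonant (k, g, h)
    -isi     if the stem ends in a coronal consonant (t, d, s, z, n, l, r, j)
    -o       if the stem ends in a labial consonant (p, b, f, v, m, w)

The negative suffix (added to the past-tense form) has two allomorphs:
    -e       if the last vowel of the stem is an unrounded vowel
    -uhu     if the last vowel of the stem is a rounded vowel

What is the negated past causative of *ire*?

irezapouhu

The final sound of *ire* is /e/, which is a vowel, so the causative suffix is -zap, giving *irezap*.
The final consonant of the causative form *irezap* is /p/, which is labial, so the past-tense suffix is -o, giving *irezapo*.
The past-tense form *irezapo*: last vowel = /o/, a rounded vowel → -uhu → *irezapouhu*.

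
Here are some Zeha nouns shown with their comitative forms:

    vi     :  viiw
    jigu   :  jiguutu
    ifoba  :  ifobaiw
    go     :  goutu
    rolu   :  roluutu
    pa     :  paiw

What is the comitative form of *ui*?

uiiw

The suffix is conditioned by the last vowel: -utu when the last vowel of the stem is a rounded vowel (*jigu*, *go*, *rolu*); -iw when the last vowel of the stem is an unrounded vowel (*vi*, *ifoba*, *pa*).
Since the last vowel of *ui* is /i/ (an unrounded vowel), it takes -iw, giving *uiiw*.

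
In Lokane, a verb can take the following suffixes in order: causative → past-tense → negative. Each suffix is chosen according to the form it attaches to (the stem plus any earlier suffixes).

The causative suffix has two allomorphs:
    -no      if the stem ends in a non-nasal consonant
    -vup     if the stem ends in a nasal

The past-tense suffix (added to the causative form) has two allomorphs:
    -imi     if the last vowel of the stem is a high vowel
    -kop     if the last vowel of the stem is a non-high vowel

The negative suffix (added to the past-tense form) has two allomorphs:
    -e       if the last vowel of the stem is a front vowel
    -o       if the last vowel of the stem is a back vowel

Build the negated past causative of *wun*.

wunvupimie

*wun* — final consonant /n/ (a nasal) → -vup → *wunvup*.
The causative form *wunvup* — last vowel /u/ (a high vowel) → -imi → *wunvupimi*.
The past-tense form *wunvupimi*: last vowel = /i/, a front vowel → -e → *wunvupimie*.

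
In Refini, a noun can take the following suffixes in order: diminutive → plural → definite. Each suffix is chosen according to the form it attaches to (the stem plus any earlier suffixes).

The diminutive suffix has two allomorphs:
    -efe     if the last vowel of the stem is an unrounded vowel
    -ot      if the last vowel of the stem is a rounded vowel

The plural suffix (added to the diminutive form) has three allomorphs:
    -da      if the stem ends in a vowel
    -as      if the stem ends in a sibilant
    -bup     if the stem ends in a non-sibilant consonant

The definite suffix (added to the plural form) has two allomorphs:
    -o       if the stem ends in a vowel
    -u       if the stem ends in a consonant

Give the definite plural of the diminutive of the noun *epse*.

epseefedao

*epse*: last vowel = /e/, an unrounded vowel → -efe → *epseefe*.
The diminutive form *epseefe* — final sound /e/ (a vowel) → -da → *epseefeda*.
Since the final sound of the plural form *epseefeda* is /a/ (a vowel), it takes -o, giving *epseefedao*.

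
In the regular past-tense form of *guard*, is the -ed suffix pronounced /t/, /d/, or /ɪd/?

The stem *guard* ends in /t/ or /d/.
The -ed suffix is realized as /ɪd/ after /t, d/; as /t/ after other voiceless consonants; and as /d/ after other voiced sounds.
So -ed on *guard* is pronounced /ɪd/.

/ɪd/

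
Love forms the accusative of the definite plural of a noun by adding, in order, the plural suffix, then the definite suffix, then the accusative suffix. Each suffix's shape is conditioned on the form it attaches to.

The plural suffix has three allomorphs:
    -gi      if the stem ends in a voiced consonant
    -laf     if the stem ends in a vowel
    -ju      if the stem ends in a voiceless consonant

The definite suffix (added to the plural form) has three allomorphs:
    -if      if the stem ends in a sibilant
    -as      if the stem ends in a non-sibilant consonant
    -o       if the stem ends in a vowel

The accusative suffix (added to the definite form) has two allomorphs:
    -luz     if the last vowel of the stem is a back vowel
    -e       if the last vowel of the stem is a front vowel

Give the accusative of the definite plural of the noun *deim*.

The final sound of *deim* is /m/, which is a voiced consonant, so the plural suffix is -gi, giving *deimgi*.
Since the final sound of the plural form *deimgi* is /i/ (a vowel), it takes -o, giving *deimgio*.
The definite form *deimgio*: last vowel = /o/, a back vowel → -luz → *deimgioluz*.

deimgioluz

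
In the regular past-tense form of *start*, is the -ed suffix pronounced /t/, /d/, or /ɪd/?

/ɪd/

The stem *start* ends in /t/ or /d/.
The -ed suffix is realized as /ɪd/ after /t, d/; as /t/ after other voiceless consonants; and as /d/ after other voiced sounds.
So -ed on *start* is pronounced /ɪd/.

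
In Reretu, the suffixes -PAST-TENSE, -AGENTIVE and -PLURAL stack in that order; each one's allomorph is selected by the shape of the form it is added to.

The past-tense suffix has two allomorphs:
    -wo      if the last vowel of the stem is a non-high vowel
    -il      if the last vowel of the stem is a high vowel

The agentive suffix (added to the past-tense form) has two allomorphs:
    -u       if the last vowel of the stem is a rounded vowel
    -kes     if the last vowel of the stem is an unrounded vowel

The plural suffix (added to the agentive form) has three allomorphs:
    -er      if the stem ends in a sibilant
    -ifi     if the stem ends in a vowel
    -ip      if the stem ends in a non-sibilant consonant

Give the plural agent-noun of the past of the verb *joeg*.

joegwouifi

*joeg*: last vowel = /e/, a non-high vowel → -wo → *joegwo*.
The past-tense form *joegwo*: last vowel = /o/, a rounded vowel → -u → *joegwou*.
The final sound of the agentive form *joegwou* is /u/, which is a vowel, so the plural suffix is -ifi, giving *joegwouifi*.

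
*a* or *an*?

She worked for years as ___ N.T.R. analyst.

an

The indefinite article is chosen by the initial *sound* of the following word, not its spelling.
The initialism *N.T.R.* is read letter by letter; the first letter, N, is pronounced /ɛn/, which begins with a vowel sound.
So the article is *an*: She worked for years as an N.T.R. analyst.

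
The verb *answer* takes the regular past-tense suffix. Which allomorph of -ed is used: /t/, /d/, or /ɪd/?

/d/

The stem *answer* ends in a voiced sound other than /d/.
The -ed suffix is realized as /ɪd/ after /t, d/; as /t/ after other voiceless consonants; and as /d/ after other voiced sounds.
So -ed on *answer* is pronounced /d/.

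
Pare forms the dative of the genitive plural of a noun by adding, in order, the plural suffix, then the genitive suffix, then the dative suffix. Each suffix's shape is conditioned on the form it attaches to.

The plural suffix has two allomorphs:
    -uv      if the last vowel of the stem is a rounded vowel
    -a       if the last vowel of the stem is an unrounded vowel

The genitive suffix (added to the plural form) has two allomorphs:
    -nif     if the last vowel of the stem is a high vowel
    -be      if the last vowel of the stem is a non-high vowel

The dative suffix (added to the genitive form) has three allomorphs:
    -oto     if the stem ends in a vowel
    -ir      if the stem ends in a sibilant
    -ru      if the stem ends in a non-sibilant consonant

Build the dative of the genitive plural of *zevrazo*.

zevrazouvnifru

The last vowel of *zevrazo* is /o/, which is a rounded vowel, so the plural suffix is -uv, giving *zevrazouv*.
The plural form *zevrazouv*: last vowel = /u/, a high vowel → -nif → *zevrazouvnif*.
The genitive form *zevrazouvnif* — final sound /f/ (a non-sibilant consonant) → -ru → *zevrazouvnifru*.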